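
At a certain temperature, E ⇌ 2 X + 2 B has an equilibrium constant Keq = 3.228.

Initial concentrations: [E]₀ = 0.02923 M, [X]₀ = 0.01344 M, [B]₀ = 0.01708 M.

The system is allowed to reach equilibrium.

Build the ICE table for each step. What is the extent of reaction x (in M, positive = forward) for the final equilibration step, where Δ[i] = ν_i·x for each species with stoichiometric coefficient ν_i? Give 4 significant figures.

Q₀ = 1.8028e-06 vs Keq = 3.228 ⇒ Q<K, forward
Step 1:
                    E           X           B
  I           0.02923     0.01344     0.01708
  C          -0.02922     0.05844     0.05844
  E        9.1295e-06     0.07188     0.07552
  solve Keq expr → x = 0.02922; check Q = 3.228

x = 0.02922 M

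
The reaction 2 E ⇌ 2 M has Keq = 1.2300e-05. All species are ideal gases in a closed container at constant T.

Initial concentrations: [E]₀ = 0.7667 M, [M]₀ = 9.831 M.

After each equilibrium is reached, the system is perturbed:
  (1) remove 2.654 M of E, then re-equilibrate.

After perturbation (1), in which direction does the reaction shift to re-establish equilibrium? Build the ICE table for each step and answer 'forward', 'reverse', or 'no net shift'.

Q₀ = 164.4 vs Keq = 1.2300e-05 ⇒ Q>K, reverse
Step 1:
                  E         M
  Initial    0.7667     9.831
  Change      9.794    -9.794
  Equil       10.56   0.03704
  solve Keq expr → x = -4.897; check Q = 1.2300e-05
Then remove 2.654 M of E.
Step 2:
                  E         M
  Initial     7.907   0.03704
  Change   0.009275 -0.009275
  Equil       7.916   0.02776
  solve Keq expr → x = -0.004638; check Q = 1.2300e-05

Direction: reverse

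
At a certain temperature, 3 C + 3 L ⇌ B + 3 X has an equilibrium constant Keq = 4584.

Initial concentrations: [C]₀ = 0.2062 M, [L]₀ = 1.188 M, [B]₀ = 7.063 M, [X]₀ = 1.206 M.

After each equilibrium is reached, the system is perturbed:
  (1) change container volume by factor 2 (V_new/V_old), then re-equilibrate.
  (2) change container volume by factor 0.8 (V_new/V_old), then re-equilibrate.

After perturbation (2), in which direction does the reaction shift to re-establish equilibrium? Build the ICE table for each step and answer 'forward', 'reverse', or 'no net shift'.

Direction: forward

Q₀ = 842.8 vs Keq = 4584 ⇒ Q<K, forward
Step 1:
                    C           L           B           X
  init         0.2062       1.188       7.063       1.206
  Δ          -0.07346    -0.07346     0.02449     0.07346
  eq           0.1327       1.115       7.087       1.279
  solve Keq expr → x = 0.02449; check Q = 4584
Then change container volume by factor 2 (V_new/V_old).
Step 2:
                    C           L           B           X
  init        0.06637      0.5573       3.544      0.6397
  Δ           0.02911     0.02911   -0.009704    -0.02911
  eq          0.09548      0.5864       3.534      0.6106
  solve Keq expr → x = -0.009704; check Q = 4584
Then change container volume by factor 0.8 (V_new/V_old).
Step 3:
                    C           L           B           X
  init         0.1194       0.733       4.418      0.7633
  Δ          -0.01286    -0.01286    0.004287     0.01286
  eq           0.1065      0.7201       4.422      0.7761
  solve Keq expr → x = 0.004287; check Q = 4584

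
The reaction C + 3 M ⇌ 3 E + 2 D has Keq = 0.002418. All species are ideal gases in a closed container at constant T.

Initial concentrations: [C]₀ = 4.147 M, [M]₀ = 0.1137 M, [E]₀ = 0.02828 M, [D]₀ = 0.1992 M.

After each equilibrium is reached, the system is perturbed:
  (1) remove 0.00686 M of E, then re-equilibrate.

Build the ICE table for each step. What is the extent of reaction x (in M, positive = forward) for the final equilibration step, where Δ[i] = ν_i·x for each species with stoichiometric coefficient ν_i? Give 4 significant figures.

Q₀ = 1.4723e-04 vs Keq = 0.002418 ⇒ Q<K, forward
Step 1:
                  C         M         E         D
  Initial     4.147    0.1137   0.02828    0.1992
  Change  -0.008302  -0.02491   0.02491    0.0166
  Equil       4.139   0.08879   0.05319    0.2158
  solve Keq expr → x = 0.008302; check Q = 0.002418
Then remove 0.00686 M of E.
Step 2:
                  C         M         E         D
  Initial     4.139   0.08879   0.04633    0.2158
  Change  -0.001342 -0.004026  0.004026  0.002684
  Equil       4.137   0.08477   0.05035    0.2185
  solve Keq expr → x = 0.001342; check Q = 0.002418

x = 0.001342 M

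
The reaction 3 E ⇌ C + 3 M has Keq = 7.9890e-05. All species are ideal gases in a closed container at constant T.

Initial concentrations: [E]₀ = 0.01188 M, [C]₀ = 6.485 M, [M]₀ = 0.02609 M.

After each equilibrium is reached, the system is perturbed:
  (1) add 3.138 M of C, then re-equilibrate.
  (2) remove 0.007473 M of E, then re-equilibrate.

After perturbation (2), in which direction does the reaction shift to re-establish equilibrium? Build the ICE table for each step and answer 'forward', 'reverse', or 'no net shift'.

Direction: reverse

Q₀ = 68.69 vs Keq = 7.9890e-05 ⇒ Q>K, reverse
Step 1:
                   E          C          M
  Initial    0.01188      6.485    0.02609
  Change     0.02523  -0.008411   -0.02523
  Equil      0.03711      6.477 8.5750e-04
  solve Keq expr → x = -0.008411; check Q = 7.9890e-05
Then add 3.138 M of C.
Step 2:
                   E          C          M
  Initial    0.03711      9.615 8.5750e-04
  Change  1.0371e-04 -3.4569e-05 -1.0371e-04
  Equil      0.03722      9.615 7.5379e-04
  solve Keq expr → x = -3.4569e-05; check Q = 7.9890e-05
Then remove 0.007473 M of E.
Step 3:
                   E          C          M
  Initial    0.02974      9.615 7.5379e-04
  Change  1.4836e-04 -4.9452e-05 -1.4836e-04
  Equil      0.02989      9.615 6.0544e-04
  solve Keq expr → x = -4.9452e-05; check Q = 7.9890e-05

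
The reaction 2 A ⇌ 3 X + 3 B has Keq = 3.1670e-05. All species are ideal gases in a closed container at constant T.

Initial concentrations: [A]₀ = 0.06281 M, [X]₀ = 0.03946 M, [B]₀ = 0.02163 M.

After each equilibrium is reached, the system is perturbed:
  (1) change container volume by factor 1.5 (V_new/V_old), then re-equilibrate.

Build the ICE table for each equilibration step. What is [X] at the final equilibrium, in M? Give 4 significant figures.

[X]_eq = 0.05613 M

Q₀ = 1.5761e-07 vs Keq = 3.1670e-05 ⇒ Q<K, forward
Step 1:
                    A           X           B
  I           0.06281     0.03946     0.02163
  C          -0.02117     0.03175     0.03175
  E           0.04164     0.07121     0.05338
  solve Keq expr → x = 0.01058; check Q = 3.1670e-05
Then change container volume by factor 1.5 (V_new/V_old).
Step 2:
                    A           X           B
  I           0.02776     0.04747     0.03559
  C         -0.005771    0.008657    0.008657
  E           0.02199     0.05613     0.04424
  solve Keq expr → x = 0.002886; check Q = 3.1670e-05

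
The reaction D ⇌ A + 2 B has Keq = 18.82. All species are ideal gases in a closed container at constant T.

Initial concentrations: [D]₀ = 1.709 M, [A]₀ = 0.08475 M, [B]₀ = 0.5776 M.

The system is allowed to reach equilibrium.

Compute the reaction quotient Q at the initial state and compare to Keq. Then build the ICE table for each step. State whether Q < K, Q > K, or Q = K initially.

Q₀ = 0.01654; Q < K (proceeds forward)

Q₀ = 0.01654 vs Keq = 18.82 ⇒ Q<K, forward
Step 1:
                   D          A          B
  I            1.709    0.08475     0.5776
  C           -1.157      1.157      2.314
  E           0.5519      1.242      2.892
  solve Keq expr → x = 1.157; check Q = 18.82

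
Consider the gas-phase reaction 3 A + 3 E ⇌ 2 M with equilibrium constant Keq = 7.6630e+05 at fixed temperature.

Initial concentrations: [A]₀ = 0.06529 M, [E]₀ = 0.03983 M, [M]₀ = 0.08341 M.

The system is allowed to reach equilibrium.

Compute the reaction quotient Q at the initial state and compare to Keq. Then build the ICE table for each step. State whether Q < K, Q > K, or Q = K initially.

Q₀ = 3.9561e+05; Q < K (proceeds forward)

Q₀ = 3.9561e+05 vs Keq = 7.6630e+05 ⇒ Q<K, forward
Step 1:
                    A           E           M
  I           0.06529     0.03983     0.08341
  C         -0.004611   -0.004611    0.003074
  E           0.06068     0.03522     0.08648
  solve Keq expr → x = 0.001537; check Q = 7.6630e+05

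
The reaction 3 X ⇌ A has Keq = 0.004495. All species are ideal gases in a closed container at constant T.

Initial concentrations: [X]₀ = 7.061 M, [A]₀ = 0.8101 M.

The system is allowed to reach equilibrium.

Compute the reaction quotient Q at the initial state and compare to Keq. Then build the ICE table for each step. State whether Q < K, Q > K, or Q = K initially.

Q₀ = 0.002301; Q < K (proceeds forward)

Q₀ = 0.002301 vs Keq = 0.004495 ⇒ Q<K, forward
Step 1:
                   X          A
  init         7.061     0.8101
  Δ          -0.8308     0.2769
  eq            6.23      1.087
  solve Keq expr → x = 0.2769; check Q = 0.004495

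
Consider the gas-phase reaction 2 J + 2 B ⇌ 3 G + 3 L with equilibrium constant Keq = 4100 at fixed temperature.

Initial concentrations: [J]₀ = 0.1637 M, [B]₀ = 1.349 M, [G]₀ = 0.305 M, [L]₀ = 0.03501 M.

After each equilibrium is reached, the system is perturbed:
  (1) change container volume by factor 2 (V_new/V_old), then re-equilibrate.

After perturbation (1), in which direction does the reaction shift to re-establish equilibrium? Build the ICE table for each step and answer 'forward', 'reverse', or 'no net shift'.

Q₀ = 2.4966e-05 vs Keq = 4100 ⇒ Q<K, forward
Step 1:
                  J         B         G         L
  Initial    0.1637     1.349     0.305   0.03501
  Change    -0.1629   -0.1629    0.2444    0.2444
  Equil   7.9169e-04     1.186    0.5494    0.2794
  solve Keq expr → x = 0.08145; check Q = 4100
Then change container volume by factor 2 (V_new/V_old).
Step 2:
                  J         B         G         L
  Initial 3.9584e-04     0.593    0.2747    0.1397
  Change  -1.9691e-04 -1.9691e-04 2.9536e-04 2.9536e-04
  Equil   1.9894e-04    0.5928     0.275      0.14
  solve Keq expr → x = 9.8454e-05; check Q = 4100

Direction: forward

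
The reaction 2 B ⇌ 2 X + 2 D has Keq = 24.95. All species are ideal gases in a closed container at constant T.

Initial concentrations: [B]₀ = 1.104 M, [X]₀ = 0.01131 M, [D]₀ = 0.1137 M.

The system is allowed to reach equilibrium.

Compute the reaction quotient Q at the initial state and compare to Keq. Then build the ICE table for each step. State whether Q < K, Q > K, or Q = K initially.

Q₀ = 1.3568e-06 vs Keq = 24.95 ⇒ Q<K, forward
Step 1:
                  B         X         D
  Initial     1.104   0.01131    0.1137
  Change    -0.9137    0.9137    0.9137
  Equil      0.1903     0.925     1.027
  solve Keq expr → x = 0.4569; check Q = 24.95

Q₀ = 1.3568e-06; Q < K (proceeds forward)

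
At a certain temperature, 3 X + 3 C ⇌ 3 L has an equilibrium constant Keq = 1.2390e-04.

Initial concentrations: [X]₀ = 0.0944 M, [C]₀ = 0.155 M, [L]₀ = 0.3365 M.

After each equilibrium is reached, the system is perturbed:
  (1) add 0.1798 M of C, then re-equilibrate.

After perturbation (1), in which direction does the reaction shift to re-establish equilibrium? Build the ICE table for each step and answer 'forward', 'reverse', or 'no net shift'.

Q₀ = 1.2163e+04 vs Keq = 1.2390e-04 ⇒ Q>K, reverse
Step 1:
                    X           C           L
  Initial      0.0944       0.155      0.3365
  Change       0.3264      0.3264     -0.3264
  Equil        0.4208      0.4814      0.0101
  solve Keq expr → x = -0.1088; check Q = 1.2390e-04
Then add 0.1798 M of C.
Step 2:
                    X           C           L
  Initial      0.4208      0.6612      0.0101
  Change    -0.003579   -0.003579    0.003579
  Equil        0.4172      0.6576     0.01368
  solve Keq expr → x = 0.001193; check Q = 1.2390e-04

Direction: forward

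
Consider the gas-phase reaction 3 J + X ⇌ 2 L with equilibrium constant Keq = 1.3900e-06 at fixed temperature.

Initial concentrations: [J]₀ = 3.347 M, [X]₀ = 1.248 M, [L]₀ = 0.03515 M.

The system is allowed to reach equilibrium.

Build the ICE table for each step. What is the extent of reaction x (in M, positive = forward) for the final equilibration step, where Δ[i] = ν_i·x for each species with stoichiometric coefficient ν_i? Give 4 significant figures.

x = -0.01345 M

Q₀ = 2.6404e-05 vs Keq = 1.3900e-06 ⇒ Q>K, reverse
Step 1:
                   J          X          L
  init         3.347      1.248    0.03515
  Δ          0.04034    0.01345   -0.02689
  eq           3.387      1.261   0.008255
  solve Keq expr → x = -0.01345; check Q = 1.3900e-06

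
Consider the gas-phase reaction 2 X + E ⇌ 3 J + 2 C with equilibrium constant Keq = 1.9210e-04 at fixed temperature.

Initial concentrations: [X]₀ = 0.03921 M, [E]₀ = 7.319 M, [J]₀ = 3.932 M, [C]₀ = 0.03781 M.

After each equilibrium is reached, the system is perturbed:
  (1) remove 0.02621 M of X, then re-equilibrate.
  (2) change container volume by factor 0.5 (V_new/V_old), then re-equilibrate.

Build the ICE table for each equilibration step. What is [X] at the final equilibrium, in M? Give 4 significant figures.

[X]_eq = 0.1014 M

Q₀ = 7.723 vs Keq = 1.9210e-04 ⇒ Q>K, reverse
Step 1:
                  X         E         J         C
  I         0.03921     7.319     3.932   0.03781
  C         0.03743   0.01872  -0.05615  -0.03743
  E         0.07664     7.338     3.876 3.7711e-04
  solve Keq expr → x = -0.01872; check Q = 1.9210e-04
Then remove 0.02621 M of X.
Step 2:
                  X         E         J         C
  I         0.05043     7.338     3.876 3.7711e-04
  C       1.2831e-04 6.4155e-05 -1.9247e-04 -1.2831e-04
  E         0.05056     7.338     3.876 2.4880e-04
  solve Keq expr → x = -6.4155e-05; check Q = 1.9210e-04
Then change container volume by factor 0.5 (V_new/V_old).
Step 3:
                  X         E         J         C
  I          0.1011     14.68     7.751 4.9759e-04
  C       2.4817e-04 1.2408e-04 -3.7225e-04 -2.4817e-04
  E          0.1014     14.68     7.751 2.4943e-04
  solve Keq expr → x = -1.2408e-04; check Q = 1.9210e-04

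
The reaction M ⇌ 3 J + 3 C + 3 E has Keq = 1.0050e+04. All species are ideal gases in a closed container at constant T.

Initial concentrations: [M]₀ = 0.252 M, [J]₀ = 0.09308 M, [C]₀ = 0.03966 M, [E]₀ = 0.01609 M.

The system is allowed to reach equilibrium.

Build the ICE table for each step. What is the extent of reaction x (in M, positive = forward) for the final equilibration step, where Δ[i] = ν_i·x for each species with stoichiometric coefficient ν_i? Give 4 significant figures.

Q₀ = 8.3156e-13 vs Keq = 1.0050e+04 ⇒ Q<K, forward
Step 1:
                   M          J          C          E
  init         0.252    0.09308    0.03966    0.01609
  Δ           -0.252      0.756      0.756      0.756
  eq      1.4114e-05      0.849     0.7956      0.772
  solve Keq expr → x = 0.252; check Q = 1.0050e+04

x = 0.252 M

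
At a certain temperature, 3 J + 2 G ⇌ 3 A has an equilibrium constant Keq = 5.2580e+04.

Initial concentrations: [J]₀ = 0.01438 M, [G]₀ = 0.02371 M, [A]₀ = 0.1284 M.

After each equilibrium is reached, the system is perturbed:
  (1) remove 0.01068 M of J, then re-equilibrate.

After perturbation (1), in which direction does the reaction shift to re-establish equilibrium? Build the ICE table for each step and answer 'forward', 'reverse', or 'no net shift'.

Q₀ = 1.2664e+06 vs Keq = 5.2580e+04 ⇒ Q>K, reverse
Step 1:
                  J         G         A
  I         0.01438   0.02371    0.1284
  C         0.01477  0.009848  -0.01477
  E         0.02915   0.03356    0.1136
  solve Keq expr → x = -0.004924; check Q = 5.2580e+04
Then remove 0.01068 M of J.
Step 2:
                  J         G         A
  I         0.01847   0.03356    0.1136
  C        0.006745  0.004496 -0.006745
  E         0.02522   0.03805    0.1069
  solve Keq expr → x = -0.002248; check Q = 5.2580e+04

Direction: reverse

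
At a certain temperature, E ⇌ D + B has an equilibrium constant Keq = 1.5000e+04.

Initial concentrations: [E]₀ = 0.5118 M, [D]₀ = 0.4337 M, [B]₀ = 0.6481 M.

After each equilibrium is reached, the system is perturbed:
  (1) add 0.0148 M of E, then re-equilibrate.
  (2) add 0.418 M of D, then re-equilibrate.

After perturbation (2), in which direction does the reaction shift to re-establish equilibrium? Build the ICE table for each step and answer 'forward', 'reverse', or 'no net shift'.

Q₀ = 0.5492 vs Keq = 1.5000e+04 ⇒ Q<K, forward
Step 1:
                  E         D         B
  I          0.5118    0.4337    0.6481
  C         -0.5117    0.5117    0.5117
  E       7.3102e-05    0.9454      1.16
  solve Keq expr → x = 0.5117; check Q = 1.5000e+04
Then add 0.0148 M of E.
Step 2:
                  E         D         B
  I         0.01487    0.9454      1.16
  C         -0.0148    0.0148    0.0148
  E       7.5194e-05    0.9602     1.175
  solve Keq expr → x = 0.0148; check Q = 1.5000e+04
Then add 0.418 M of D.
Step 3:
                  E         D         B
  I       7.5194e-05     1.378     1.175
  C       3.2727e-05 -3.2727e-05 -3.2727e-05
  E       1.0792e-04     1.378     1.175
  solve Keq expr → x = -3.2727e-05; check Q = 1.5000e+04

Direction: reverse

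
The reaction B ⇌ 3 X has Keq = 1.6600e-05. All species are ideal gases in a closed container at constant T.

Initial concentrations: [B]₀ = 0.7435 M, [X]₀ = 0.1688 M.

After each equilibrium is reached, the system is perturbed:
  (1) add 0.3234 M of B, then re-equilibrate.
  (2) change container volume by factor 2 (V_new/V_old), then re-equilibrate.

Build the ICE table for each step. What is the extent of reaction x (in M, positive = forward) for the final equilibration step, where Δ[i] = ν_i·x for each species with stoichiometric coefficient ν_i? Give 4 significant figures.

x = 0.002578 M

Q₀ = 0.006469 vs Keq = 1.6600e-05 ⇒ Q>K, reverse
Step 1:
                   B          X
  Initial     0.7435     0.1688
  Change      0.0484    -0.1452
  Equil       0.7919     0.0236
  solve Keq expr → x = -0.0484; check Q = 1.6600e-05
Then add 0.3234 M of B.
Step 2:
                   B          X
  Initial      1.115     0.0236
  Change  -9.4875e-04   0.002846
  Equil        1.114    0.02645
  solve Keq expr → x = 9.4875e-04; check Q = 1.6600e-05
Then change container volume by factor 2 (V_new/V_old).
Step 3:
                   B          X
  Initial     0.5572    0.01322
  Change   -0.002578   0.007735
  Equil       0.5546    0.02096
  solve Keq expr → x = 0.002578; check Q = 1.6600e-05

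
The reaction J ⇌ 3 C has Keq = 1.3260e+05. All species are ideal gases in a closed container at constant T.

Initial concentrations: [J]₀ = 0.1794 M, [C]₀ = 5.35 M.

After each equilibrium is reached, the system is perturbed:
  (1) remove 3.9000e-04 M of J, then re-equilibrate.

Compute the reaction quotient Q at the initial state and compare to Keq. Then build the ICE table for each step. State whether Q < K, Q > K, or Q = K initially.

Q₀ = 853.6; Q < K (proceeds forward)

Q₀ = 853.6 vs Keq = 1.3260e+05 ⇒ Q<K, forward
Step 1:
                    J           C
  I            0.1794        5.35
  C           -0.1779      0.5336
  E          0.001536       5.884
  solve Keq expr → x = 0.1779; check Q = 1.3260e+05
Then remove 3.9000e-04 M of J.
Step 2:
                    J           C
  I          0.001146       5.884
  C        3.8909e-04   -0.001167
  E          0.001535       5.882
  solve Keq expr → x = -3.8909e-04; check Q = 1.3260e+05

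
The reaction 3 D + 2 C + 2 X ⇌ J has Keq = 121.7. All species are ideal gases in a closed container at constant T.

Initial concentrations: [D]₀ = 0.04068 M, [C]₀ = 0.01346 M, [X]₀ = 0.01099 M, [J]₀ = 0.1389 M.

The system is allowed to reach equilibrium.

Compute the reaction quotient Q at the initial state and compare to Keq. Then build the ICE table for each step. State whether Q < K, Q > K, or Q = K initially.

Q₀ = 9.4292e+10; Q > K (proceeds reverse)

Q₀ = 9.4292e+10 vs Keq = 121.7 ⇒ Q>K, reverse
Step 1:
                   D          C          X          J
  Initial    0.04068    0.01346    0.01099     0.1389
  Change      0.3448     0.2299     0.2299    -0.1149
  Equil       0.3855     0.2433     0.2409    0.02396
  solve Keq expr → x = -0.1149; check Q = 121.7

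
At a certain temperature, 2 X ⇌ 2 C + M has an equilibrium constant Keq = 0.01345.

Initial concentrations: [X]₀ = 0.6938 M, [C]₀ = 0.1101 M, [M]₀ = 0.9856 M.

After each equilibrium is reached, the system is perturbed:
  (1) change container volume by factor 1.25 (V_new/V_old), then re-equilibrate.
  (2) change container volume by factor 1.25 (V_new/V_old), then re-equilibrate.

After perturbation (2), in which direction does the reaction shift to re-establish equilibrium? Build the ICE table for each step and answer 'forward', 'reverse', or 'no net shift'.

Q₀ = 0.02482 vs Keq = 0.01345 ⇒ Q>K, reverse
Step 1:
                  X         C         M
  init       0.6938    0.1101    0.9856
  Δ         0.02552  -0.02552  -0.01276
  eq         0.7193   0.08458    0.9728
  solve Keq expr → x = -0.01276; check Q = 0.01345
Then change container volume by factor 1.25 (V_new/V_old).
Step 2:
                  X         C         M
  init       0.5755   0.06766    0.7783
  Δ       -0.006912  0.006912  0.003456
  eq         0.5685   0.07458    0.7817
  solve Keq expr → x = 0.003456; check Q = 0.01345
Then change container volume by factor 1.25 (V_new/V_old).
Step 3:
                  X         C         M
  init       0.4548   0.05966    0.6254
  Δ       -0.006004  0.006004  0.003002
  eq         0.4488   0.06566    0.6284
  solve Keq expr → x = 0.003002; check Q = 0.01345

Direction: forward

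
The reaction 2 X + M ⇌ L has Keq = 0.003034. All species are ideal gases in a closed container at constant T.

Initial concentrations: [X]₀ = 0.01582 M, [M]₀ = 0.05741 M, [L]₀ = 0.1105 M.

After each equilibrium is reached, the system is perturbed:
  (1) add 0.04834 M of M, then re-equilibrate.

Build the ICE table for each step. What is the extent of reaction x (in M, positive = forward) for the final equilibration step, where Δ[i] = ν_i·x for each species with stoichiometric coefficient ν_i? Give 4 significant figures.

Q₀ = 7691 vs Keq = 0.003034 ⇒ Q>K, reverse
Step 1:
                    X           M           L
  I           0.01582     0.05741      0.1105
  C            0.2209      0.1105     -0.1105
  E            0.2368      0.1679  2.8553e-05
  solve Keq expr → x = -0.1105; check Q = 0.003034
Then add 0.04834 M of M.
Step 2:
                    X           M           L
  I            0.2368      0.2162  2.8553e-05
  C       -1.6430e-05 -8.2150e-06  8.2150e-06
  E            0.2367      0.2162  3.6768e-05
  solve Keq expr → x = 8.2150e-06; check Q = 0.003034

x = 8.2150e-06 M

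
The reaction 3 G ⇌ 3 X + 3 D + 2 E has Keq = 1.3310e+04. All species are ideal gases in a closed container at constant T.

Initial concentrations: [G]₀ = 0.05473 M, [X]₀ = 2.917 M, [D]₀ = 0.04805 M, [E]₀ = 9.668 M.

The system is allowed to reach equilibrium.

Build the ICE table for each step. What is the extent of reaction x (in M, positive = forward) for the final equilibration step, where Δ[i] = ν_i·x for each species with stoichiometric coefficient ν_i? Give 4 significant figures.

x = 0.00591 M

Q₀ = 1570 vs Keq = 1.3310e+04 ⇒ Q<K, forward
Step 1:
                   G          X          D          E
  Initial    0.05473      2.917    0.04805      9.668
  Change    -0.01773    0.01773    0.01773    0.01182
  Equil        0.037      2.935    0.06578       9.68
  solve Keq expr → x = 0.00591; check Q = 1.3310e+04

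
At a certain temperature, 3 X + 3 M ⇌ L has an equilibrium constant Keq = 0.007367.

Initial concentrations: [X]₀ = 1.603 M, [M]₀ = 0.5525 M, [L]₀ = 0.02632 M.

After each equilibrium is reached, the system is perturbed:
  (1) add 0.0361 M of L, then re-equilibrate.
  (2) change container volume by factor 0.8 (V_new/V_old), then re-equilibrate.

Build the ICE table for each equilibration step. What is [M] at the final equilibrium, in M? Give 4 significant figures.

Q₀ = 0.03789 vs Keq = 0.007367 ⇒ Q>K, reverse
Step 1:
                   X          M          L
  I            1.603     0.5525    0.02632
  C          0.05619    0.05619   -0.01873
  E            1.659     0.6087   0.007589
  solve Keq expr → x = -0.01873; check Q = 0.007367
Then add 0.0361 M of L.
Step 2:
                   X          M          L
  I            1.659     0.6087    0.04369
  C          0.09058    0.09058   -0.03019
  E             1.75     0.6993     0.0135
  solve Keq expr → x = -0.03019; check Q = 0.007367
Then change container volume by factor 0.8 (V_new/V_old).
Step 3:
                   X          M          L
  I            2.187     0.8741    0.01687
  C         -0.06264   -0.06264    0.02088
  E            2.125     0.8115    0.03775
  solve Keq expr → x = 0.02088; check Q = 0.007367

[M]_eq = 0.8115 M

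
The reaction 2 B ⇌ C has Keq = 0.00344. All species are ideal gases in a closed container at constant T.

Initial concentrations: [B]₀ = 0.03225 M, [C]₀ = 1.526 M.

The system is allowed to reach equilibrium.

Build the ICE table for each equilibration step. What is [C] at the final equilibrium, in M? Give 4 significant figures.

[C]_eq = 0.0314 M

Q₀ = 1467 vs Keq = 0.00344 ⇒ Q>K, reverse
Step 1:
                    B           C
  init        0.03225       1.526
  Δ             2.989      -1.495
  eq            3.021      0.0314
  solve Keq expr → x = -1.495; check Q = 0.00344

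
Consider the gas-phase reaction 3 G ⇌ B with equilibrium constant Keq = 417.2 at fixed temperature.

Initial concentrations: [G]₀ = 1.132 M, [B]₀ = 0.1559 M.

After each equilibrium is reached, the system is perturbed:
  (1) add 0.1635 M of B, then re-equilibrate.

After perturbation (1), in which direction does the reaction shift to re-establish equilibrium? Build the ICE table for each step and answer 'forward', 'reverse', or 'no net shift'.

Q₀ = 0.1075 vs Keq = 417.2 ⇒ Q<K, forward
Step 1:
                  G         B
  I           1.132    0.1559
  C          -1.026     0.342
  E          0.1061    0.4979
  solve Keq expr → x = 0.342; check Q = 417.2
Then add 0.1635 M of B.
Step 2:
                  G         B
  I          0.1061    0.6614
  C         0.01033 -0.003443
  E          0.1164    0.6579
  solve Keq expr → x = -0.003443; check Q = 417.2

Direction: reverse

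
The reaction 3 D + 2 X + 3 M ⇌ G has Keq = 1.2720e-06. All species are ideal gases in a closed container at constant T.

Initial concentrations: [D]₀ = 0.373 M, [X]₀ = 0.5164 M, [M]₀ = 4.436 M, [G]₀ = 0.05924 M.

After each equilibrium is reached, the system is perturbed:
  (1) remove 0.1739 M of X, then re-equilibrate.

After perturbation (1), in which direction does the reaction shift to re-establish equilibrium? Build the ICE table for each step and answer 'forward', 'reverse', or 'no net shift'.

Direction: reverse

Q₀ = 0.04904 vs Keq = 1.2720e-06 ⇒ Q>K, reverse
Step 1:
                    D           X           M           G
  Initial       0.373      0.5164       4.436     0.05924
  Change       0.1777      0.1185      0.1777    -0.05923
  Equil        0.5507      0.6349       4.614  8.4087e-06
  solve Keq expr → x = -0.05923; check Q = 1.2720e-06
Then remove 0.1739 M of X.
Step 2:
                    D           X           M           G
  Initial      0.5507       0.461       4.614  8.4087e-06
  Change   1.1926e-05  7.9503e-06  1.1926e-05 -3.9752e-06
  Equil        0.5507       0.461       4.614  4.4335e-06
  solve Keq expr → x = -3.9752e-06; check Q = 1.2720e-06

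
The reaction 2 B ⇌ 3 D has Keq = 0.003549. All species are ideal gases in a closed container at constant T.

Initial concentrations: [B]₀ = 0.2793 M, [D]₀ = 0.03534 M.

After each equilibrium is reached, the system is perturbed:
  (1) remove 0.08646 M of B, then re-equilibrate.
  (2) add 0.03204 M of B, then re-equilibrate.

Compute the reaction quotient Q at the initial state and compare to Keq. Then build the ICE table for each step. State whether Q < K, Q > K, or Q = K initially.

Q₀ = 5.6579e-04 vs Keq = 0.003549 ⇒ Q<K, forward
Step 1:
                  B         D
  I          0.2793   0.03534
  C          -0.018     0.027
  E          0.2613   0.06234
  solve Keq expr → x = 0.009001; check Q = 0.003549
Then remove 0.08646 M of B.
Step 2:
                  B         D
  I          0.1748   0.06234
  C        0.008718  -0.01308
  E          0.1836   0.04927
  solve Keq expr → x = -0.004359; check Q = 0.003549
Then add 0.03204 M of B.
Step 3:
                  B         D
  I          0.2156   0.04927
  C        -0.00334   0.00501
  E          0.2123   0.05428
  solve Keq expr → x = 0.00167; check Q = 0.003549

Q₀ = 5.6579e-04; Q < K (proceeds forward)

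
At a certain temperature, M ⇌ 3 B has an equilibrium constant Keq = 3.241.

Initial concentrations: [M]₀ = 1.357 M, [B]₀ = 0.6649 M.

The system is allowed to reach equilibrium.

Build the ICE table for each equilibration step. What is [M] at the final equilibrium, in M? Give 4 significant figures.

[M]_eq = 1.074 M

Q₀ = 0.2166 vs Keq = 3.241 ⇒ Q<K, forward
Step 1:
                  M         B
  Initial     1.357    0.6649
  Change    -0.2835    0.8504
  Equil       1.074     1.515
  solve Keq expr → x = 0.2835; check Q = 3.241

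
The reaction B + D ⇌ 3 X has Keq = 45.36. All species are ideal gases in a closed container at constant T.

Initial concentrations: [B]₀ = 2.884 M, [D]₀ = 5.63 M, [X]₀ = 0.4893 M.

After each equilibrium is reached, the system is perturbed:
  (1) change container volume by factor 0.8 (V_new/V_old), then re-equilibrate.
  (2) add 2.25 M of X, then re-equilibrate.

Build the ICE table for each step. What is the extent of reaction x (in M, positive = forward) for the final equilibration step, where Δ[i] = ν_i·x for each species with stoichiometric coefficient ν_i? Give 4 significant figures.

Q₀ = 0.007215 vs Keq = 45.36 ⇒ Q<K, forward
Step 1:
                  B         D         X
  init        2.884      5.63    0.4893
  Δ           -1.77     -1.77      5.31
  eq          1.114      3.86     5.799
  solve Keq expr → x = 1.77; check Q = 45.36
Then change container volume by factor 0.8 (V_new/V_old).
Step 2:
                  B         D         X
  init        1.392     4.825     7.249
  Δ           0.103     0.103    -0.309
  eq          1.495     4.928      6.94
  solve Keq expr → x = -0.103; check Q = 45.36
Then add 2.25 M of X.
Step 3:
                  B         D         X
  init        1.495     4.928      9.19
  Δ          0.4583    0.4583    -1.375
  eq          1.954     5.386     7.815
  solve Keq expr → x = -0.4583; check Q = 45.36

x = -0.4583 M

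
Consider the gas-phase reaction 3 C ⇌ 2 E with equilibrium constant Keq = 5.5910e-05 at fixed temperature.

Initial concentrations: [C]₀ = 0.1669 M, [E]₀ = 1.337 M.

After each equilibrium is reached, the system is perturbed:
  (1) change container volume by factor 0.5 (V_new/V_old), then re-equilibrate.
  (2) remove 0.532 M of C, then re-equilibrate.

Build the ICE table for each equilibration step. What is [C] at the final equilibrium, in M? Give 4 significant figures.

[C]_eq = 3.732 M

Q₀ = 384.5 vs Keq = 5.5910e-05 ⇒ Q>K, reverse
Step 1:
                   C          E
  init        0.1669      1.337
  Δ             1.97     -1.314
  eq           2.137    0.02336
  solve Keq expr → x = -0.6568; check Q = 5.5910e-05
Then change container volume by factor 0.5 (V_new/V_old).
Step 2:
                   C          E
  init         4.275    0.04673
  Δ         -0.02806    0.01871
  eq           4.247    0.06544
  solve Keq expr → x = 0.009353; check Q = 5.5910e-05
Then remove 0.532 M of C.
Step 3:
                   C          E
  init         3.715    0.06544
  Δ          0.01729   -0.01153
  eq           3.732    0.05391
  solve Keq expr → x = -0.005764; check Q = 5.5910e-05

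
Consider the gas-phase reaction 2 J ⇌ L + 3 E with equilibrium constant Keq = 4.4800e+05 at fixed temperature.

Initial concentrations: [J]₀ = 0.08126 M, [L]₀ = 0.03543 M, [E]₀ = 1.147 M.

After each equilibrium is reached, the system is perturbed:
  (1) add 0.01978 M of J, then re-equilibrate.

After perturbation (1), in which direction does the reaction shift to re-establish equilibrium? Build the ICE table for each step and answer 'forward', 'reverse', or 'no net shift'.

Q₀ = 8.097 vs Keq = 4.4800e+05 ⇒ Q<K, forward
Step 1:
                  J         L         E
  Initial   0.08126   0.03543     1.147
  Change   -0.08067   0.04034     0.121
  Equil   5.8720e-04   0.07577     1.268
  solve Keq expr → x = 0.04034; check Q = 4.4800e+05
Then add 0.01978 M of J.
Step 2:
                  J         L         E
  Initial   0.02037   0.07577     1.268
  Change   -0.01972   0.00986   0.02958
  Equil   6.4621e-04   0.08563     1.298
  solve Keq expr → x = 0.00986; check Q = 4.4800e+05

Direction: forward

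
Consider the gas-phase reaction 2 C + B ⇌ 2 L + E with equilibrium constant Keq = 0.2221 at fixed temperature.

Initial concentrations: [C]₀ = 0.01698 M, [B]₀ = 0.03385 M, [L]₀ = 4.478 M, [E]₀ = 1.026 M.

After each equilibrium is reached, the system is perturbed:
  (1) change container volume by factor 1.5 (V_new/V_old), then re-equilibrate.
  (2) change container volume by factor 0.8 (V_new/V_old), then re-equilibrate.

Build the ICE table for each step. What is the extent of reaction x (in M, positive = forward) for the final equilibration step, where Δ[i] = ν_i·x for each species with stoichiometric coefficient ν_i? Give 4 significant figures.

Q₀ = 2.1081e+06 vs Keq = 0.2221 ⇒ Q>K, reverse
Step 1:
                   C          B          L          E
  I          0.01698    0.03385      4.478      1.026
  C            1.841     0.9207     -1.841    -0.9207
  E            1.858     0.9545      2.637     0.1053
  solve Keq expr → x = -0.9207; check Q = 0.2221
Then change container volume by factor 1.5 (V_new/V_old).
Step 2:
                   C          B          L          E
  I            1.239     0.6364      1.758    0.07021
  C                0          0          0          0
  E            1.239     0.6364      1.758    0.07021
  solve Keq expr → x = 0; check Q = 0.2221
Then change container volume by factor 0.8 (V_new/V_old).
Step 3:
                   C          B          L          E
  I            1.549     0.7954      2.197    0.08776
  C                0          0          0          0
  E            1.549     0.7954      2.197    0.08776
  solve Keq expr → x = 0; check Q = 0.2221

x = 0 M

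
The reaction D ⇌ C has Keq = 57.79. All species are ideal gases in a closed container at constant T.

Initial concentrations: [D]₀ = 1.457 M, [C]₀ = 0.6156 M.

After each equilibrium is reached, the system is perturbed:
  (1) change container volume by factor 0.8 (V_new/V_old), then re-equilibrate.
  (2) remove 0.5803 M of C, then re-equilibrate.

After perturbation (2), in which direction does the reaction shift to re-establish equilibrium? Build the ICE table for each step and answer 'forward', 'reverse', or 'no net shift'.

Q₀ = 0.4225 vs Keq = 57.79 ⇒ Q<K, forward
Step 1:
                    D           C
  I             1.457      0.6156
  C            -1.422       1.422
  E           0.03525       2.037
  solve Keq expr → x = 1.422; check Q = 57.79
Then change container volume by factor 0.8 (V_new/V_old).
Step 2:
                    D           C
  I           0.04407       2.547
  C                 0           0
  E           0.04407       2.547
  solve Keq expr → x = 0; check Q = 57.79
Then remove 0.5803 M of C.
Step 3:
                    D           C
  I           0.04407       1.966
  C         -0.009871    0.009871
  E            0.0342       1.976
  solve Keq expr → x = 0.009871; check Q = 57.79

Direction: forward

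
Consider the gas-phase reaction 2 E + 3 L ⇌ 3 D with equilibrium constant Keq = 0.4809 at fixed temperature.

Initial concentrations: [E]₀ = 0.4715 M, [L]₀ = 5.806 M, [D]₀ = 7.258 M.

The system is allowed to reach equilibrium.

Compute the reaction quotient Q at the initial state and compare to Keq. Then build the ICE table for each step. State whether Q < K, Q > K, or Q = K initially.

Q₀ = 8.787 vs Keq = 0.4809 ⇒ Q>K, reverse
Step 1:
                   E          L          D
  I           0.4715      5.806      7.258
  C           0.7384      1.108     -1.108
  E             1.21      6.914       6.15
  solve Keq expr → x = -0.3692; check Q = 0.4809

Q₀ = 8.787; Q > K (proceeds reverse)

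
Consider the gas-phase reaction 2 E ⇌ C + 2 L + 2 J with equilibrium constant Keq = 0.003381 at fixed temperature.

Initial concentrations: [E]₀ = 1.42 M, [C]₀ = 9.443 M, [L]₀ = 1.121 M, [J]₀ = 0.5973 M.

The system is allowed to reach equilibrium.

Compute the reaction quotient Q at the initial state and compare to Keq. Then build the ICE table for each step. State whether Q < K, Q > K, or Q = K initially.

Q₀ = 2.1; Q > K (proceeds reverse)

Q₀ = 2.1 vs Keq = 0.003381 ⇒ Q>K, reverse
Step 1:
                  E         C         L         J
  Initial      1.42     9.443     1.121    0.5973
  Change     0.5335   -0.2667   -0.5335   -0.5335
  Equil       1.953     9.176    0.5875   0.06382
  solve Keq expr → x = -0.2667; check Q = 0.003381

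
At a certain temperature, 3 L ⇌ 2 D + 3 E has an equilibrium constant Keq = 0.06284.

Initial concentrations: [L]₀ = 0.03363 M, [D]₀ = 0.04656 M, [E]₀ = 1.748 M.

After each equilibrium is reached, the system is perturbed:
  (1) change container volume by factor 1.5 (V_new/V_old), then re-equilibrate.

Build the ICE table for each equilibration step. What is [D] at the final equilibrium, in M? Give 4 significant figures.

[D]_eq = 0.003397 M

Q₀ = 304.4 vs Keq = 0.06284 ⇒ Q>K, reverse
Step 1:
                   L          D          E
  Initial    0.03363    0.04656      1.748
  Change     0.06454   -0.04303   -0.06454
  Equil      0.09817    0.00353      1.683
  solve Keq expr → x = -0.02151; check Q = 0.06284
Then change container volume by factor 1.5 (V_new/V_old).
Step 2:
                   L          D          E
  Initial    0.06545   0.002354      1.122
  Change   -0.001566   0.001044   0.001566
  Equil      0.06388   0.003397      1.124
  solve Keq expr → x = 5.2187e-04; check Q = 0.06284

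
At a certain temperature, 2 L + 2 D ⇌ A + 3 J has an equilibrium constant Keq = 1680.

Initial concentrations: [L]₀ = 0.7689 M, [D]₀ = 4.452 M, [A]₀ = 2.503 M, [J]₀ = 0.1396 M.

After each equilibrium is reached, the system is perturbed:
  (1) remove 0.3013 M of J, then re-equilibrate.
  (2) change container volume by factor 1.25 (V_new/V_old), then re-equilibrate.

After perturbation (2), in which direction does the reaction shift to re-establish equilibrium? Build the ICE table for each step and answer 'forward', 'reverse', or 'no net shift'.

Direction: no net shift

Q₀ = 5.8112e-04 vs Keq = 1680 ⇒ Q<K, forward
Step 1:
                   L          D          A          J
  Initial     0.7689      4.452      2.503     0.1396
  Change     -0.7529    -0.7529     0.3765      1.129
  Equil        0.016      3.699      2.879      1.269
  solve Keq expr → x = 0.3765; check Q = 1680
Then remove 0.3013 M of J.
Step 2:
                   L          D          A          J
  Initial      0.016      3.699      2.879     0.9677
  Change   -0.005196  -0.005196   0.002598   0.007794
  Equil       0.0108      3.694      2.882     0.9754
  solve Keq expr → x = 0.002598; check Q = 1680
Then change container volume by factor 1.25 (V_new/V_old).
Step 3:
                   L          D          A          J
  Initial   0.008642      2.955      2.306     0.7804
  Change           0          0          0          0
  Equil     0.008642      2.955      2.306     0.7804
  solve Keq expr → x = 0; check Q = 1680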